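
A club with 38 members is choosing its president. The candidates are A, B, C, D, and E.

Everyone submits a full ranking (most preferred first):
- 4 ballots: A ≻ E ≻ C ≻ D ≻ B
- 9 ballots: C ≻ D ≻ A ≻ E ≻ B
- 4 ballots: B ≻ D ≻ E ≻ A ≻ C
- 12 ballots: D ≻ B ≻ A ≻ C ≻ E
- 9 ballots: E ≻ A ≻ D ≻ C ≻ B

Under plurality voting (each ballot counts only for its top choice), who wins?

First-place votes: A 4, B 4, C 9, D 12, E 9.

D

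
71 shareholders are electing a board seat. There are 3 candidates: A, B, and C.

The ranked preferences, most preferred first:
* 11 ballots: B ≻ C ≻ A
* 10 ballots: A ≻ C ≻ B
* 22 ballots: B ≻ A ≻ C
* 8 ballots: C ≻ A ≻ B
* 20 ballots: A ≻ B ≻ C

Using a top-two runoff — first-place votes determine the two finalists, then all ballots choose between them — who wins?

Round 1 first-place votes: A 30, B 33, C 8. B and A advance.
Runoff: B is ranked above A on 33 ballots, A above B on 38.

A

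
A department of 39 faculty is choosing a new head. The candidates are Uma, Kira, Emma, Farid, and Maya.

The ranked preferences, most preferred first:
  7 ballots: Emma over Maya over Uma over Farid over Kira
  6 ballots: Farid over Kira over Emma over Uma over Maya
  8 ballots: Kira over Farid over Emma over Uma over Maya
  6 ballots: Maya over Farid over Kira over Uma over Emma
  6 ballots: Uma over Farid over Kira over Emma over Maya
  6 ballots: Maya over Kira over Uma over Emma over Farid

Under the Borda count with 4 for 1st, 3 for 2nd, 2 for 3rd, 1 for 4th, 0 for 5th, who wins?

Kira

Uma: 7×2 + 6×1 + 8×1 + 6×1 + 6×4 + 6×2 = 70
Kira: 7×0 + 6×3 + 8×4 + 6×2 + 6×2 + 6×3 = 92
Emma: 7×4 + 6×2 + 8×2 + 6×0 + 6×1 + 6×1 = 68
Farid: 7×1 + 6×4 + 8×3 + 6×3 + 6×3 + 6×0 = 91
Maya: 7×3 + 6×0 + 8×0 + 6×4 + 6×0 + 6×4 = 69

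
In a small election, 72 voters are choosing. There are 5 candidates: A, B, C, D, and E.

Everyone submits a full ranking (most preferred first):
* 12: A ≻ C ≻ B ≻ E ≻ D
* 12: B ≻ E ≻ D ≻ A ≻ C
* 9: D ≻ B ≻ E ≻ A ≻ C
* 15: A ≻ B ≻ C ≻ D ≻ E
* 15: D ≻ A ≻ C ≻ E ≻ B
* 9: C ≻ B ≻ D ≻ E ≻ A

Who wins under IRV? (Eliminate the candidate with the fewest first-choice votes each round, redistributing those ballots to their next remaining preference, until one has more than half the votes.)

Round 1: A 27, B 12, C 9, D 24, E 0. E eliminated.
Round 2: A 27, B 12, C 9, D 24. C eliminated.
Round 3: A 27, B 21, D 24. B eliminated.
Round 4: A 27, D 45. D has a majority (≥37).

D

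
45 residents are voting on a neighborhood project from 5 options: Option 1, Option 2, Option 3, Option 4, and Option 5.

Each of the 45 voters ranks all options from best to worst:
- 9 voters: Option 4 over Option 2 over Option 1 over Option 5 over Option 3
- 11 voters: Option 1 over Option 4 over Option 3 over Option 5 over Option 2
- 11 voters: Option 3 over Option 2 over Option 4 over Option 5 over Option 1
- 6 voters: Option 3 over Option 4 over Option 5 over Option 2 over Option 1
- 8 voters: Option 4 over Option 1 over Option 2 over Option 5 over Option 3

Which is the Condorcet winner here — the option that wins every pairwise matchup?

Option 4 vs Option 1: 34–11
Option 4 vs Option 2: 34–11
Option 4 vs Option 3: 28–17
Option 4 vs Option 5: 45–0
Option 4 beats every other option.

Option 4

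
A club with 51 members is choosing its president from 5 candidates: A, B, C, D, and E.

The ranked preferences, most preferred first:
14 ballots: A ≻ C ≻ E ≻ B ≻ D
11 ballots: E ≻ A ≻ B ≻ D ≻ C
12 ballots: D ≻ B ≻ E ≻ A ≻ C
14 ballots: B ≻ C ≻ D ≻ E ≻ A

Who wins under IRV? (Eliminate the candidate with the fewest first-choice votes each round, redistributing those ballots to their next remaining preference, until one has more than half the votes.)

Round 1: A 14, B 14, C 0, D 12, E 11. C eliminated.
Round 2: A 14, B 14, D 12, E 11. E eliminated.
Round 3: A 25, B 14, D 12. D eliminated.
Round 4: A 25, B 26. B has a majority (≥26).

B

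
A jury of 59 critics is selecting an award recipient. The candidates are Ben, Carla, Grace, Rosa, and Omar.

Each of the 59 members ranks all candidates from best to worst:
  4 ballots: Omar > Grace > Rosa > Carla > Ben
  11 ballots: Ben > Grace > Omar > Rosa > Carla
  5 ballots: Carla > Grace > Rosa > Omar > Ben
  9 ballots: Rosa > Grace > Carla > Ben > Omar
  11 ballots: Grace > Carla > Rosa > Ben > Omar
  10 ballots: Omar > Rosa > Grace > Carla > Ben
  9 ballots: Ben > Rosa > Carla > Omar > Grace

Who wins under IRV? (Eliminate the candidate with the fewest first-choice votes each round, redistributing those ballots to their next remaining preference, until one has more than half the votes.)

Grace

Round 1: Ben 20, Carla 5, Grace 11, Rosa 9, Omar 14. Carla eliminated.
Round 2: Ben 20, Grace 16, Rosa 9, Omar 14. Rosa eliminated.
Round 3: Ben 20, Grace 25, Omar 14. Omar eliminated.
Round 4: Ben 20, Grace 39. Grace has a majority (≥30).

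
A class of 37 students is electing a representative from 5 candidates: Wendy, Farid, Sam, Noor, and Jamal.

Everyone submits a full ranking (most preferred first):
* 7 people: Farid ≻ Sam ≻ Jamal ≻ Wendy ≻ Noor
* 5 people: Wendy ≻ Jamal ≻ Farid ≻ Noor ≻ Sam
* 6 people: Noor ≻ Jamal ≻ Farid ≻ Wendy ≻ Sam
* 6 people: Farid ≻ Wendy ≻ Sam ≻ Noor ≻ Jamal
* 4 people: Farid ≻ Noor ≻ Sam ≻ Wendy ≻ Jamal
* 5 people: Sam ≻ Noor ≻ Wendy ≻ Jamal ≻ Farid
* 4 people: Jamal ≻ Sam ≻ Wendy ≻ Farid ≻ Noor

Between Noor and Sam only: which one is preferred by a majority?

Noor is ranked above Sam on 15 ballots; Sam above Noor on 22.

Sam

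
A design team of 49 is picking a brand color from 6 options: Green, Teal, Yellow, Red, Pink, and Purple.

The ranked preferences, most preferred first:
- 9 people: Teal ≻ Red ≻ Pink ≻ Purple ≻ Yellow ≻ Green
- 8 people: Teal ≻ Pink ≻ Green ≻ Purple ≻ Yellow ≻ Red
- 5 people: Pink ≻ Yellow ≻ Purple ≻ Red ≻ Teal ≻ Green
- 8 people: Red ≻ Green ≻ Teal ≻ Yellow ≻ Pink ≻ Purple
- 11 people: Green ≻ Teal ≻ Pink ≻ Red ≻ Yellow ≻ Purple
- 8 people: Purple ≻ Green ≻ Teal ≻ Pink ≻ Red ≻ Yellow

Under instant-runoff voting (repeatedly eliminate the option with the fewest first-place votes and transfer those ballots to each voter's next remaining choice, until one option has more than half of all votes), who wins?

Green

Round 1: Green 11, Teal 17, Yellow 0, Red 8, Pink 5, Purple 8. Yellow eliminated.
Round 2: Green 11, Teal 17, Red 8, Pink 5, Purple 8. Pink eliminated.
Round 3: Green 11, Teal 17, Red 8, Purple 13. Red eliminated.
Round 4: Green 19, Teal 17, Purple 13. Purple eliminated.
Round 5: Green 27, Teal 22. Green has a majority (≥25).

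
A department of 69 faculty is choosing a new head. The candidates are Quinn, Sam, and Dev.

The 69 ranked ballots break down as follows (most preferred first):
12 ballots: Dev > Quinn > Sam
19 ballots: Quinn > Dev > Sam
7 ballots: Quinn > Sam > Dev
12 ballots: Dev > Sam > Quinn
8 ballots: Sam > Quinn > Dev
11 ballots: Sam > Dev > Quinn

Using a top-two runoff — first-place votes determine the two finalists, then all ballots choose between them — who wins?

Dev

Round 1 first-place votes: Quinn 26, Sam 19, Dev 24. Quinn and Dev advance.
Runoff: Quinn is ranked above Dev on 34 ballots, Dev above Quinn on 35.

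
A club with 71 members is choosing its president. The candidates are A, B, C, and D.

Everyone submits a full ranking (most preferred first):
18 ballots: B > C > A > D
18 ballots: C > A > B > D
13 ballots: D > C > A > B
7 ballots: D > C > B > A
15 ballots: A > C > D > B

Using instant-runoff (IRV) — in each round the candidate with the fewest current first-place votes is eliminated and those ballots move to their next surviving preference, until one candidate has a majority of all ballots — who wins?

Round 1: A 15, B 18, C 18, D 20. A eliminated.
Round 2: B 18, C 33, D 20. B eliminated.
Round 3: C 51, D 20. C has a majority (≥36).

C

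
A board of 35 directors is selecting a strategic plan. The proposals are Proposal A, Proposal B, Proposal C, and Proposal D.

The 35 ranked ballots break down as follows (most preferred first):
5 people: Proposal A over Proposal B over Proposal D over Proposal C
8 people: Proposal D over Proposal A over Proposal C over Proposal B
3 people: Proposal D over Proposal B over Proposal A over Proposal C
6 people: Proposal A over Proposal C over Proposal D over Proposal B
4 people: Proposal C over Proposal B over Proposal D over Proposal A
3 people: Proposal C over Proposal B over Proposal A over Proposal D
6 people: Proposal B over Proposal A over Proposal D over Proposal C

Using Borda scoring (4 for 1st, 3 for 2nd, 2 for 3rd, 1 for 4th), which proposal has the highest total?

Proposal A: 5×4 + 8×3 + 3×2 + 6×4 + 4×1 + 3×2 + 6×3 = 102
Proposal B: 5×3 + 8×1 + 3×3 + 6×1 + 4×3 + 3×3 + 6×4 = 83
Proposal C: 5×1 + 8×2 + 3×1 + 6×3 + 4×4 + 3×4 + 6×1 = 76
Proposal D: 5×2 + 8×4 + 3×4 + 6×2 + 4×2 + 3×1 + 6×2 = 89

Proposal A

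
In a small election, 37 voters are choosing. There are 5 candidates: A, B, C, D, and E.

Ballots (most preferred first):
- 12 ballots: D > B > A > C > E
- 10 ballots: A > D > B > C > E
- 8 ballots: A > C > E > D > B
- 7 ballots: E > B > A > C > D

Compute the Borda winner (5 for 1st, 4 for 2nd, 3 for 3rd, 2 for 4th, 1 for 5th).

A: 12×3 + 10×5 + 8×5 + 7×3 = 147
B: 12×4 + 10×3 + 8×1 + 7×4 = 114
C: 12×2 + 10×2 + 8×4 + 7×2 = 90
D: 12×5 + 10×4 + 8×2 + 7×1 = 123
E: 12×1 + 10×1 + 8×3 + 7×5 = 81

A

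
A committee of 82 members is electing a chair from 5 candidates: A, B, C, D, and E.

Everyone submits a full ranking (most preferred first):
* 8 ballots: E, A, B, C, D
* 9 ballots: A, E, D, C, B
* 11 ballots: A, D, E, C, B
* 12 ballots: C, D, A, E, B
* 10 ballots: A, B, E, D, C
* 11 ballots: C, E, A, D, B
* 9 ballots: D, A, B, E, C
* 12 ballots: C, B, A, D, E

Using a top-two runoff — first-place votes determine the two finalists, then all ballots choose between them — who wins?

Round 1 first-place votes: A 30, B 0, C 35, D 9, E 8. C and A advance.
Runoff: C is ranked above A on 35 ballots, A above C on 47.

A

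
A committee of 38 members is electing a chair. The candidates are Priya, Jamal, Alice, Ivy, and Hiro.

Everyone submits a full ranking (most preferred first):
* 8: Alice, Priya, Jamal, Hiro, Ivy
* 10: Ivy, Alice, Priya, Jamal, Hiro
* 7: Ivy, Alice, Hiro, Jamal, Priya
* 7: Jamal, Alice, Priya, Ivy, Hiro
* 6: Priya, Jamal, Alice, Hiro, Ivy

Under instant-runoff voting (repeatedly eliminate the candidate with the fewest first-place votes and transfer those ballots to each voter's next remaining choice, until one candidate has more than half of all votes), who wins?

Jamal

Round 1: Priya 6, Jamal 7, Alice 8, Ivy 17, Hiro 0. Hiro eliminated.
Round 2: Priya 6, Jamal 7, Alice 8, Ivy 17. Priya eliminated.
Round 3: Jamal 13, Alice 8, Ivy 17. Alice eliminated.
Round 4: Jamal 21, Ivy 17. Jamal has a majority (≥20).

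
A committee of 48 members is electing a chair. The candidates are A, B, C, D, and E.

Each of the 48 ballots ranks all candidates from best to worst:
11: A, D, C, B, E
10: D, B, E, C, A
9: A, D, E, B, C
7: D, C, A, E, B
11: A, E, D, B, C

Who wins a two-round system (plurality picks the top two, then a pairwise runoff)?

A

Round 1 first-place votes: A 31, B 0, C 0, D 17, E 0. A and D advance.
Runoff: A is ranked above D on 31 ballots, D above A on 17.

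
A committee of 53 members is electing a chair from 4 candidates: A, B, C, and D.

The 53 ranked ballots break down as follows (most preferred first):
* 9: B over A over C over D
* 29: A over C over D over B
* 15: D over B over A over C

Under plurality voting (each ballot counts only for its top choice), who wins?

A

First-place votes: A 29, B 9, C 0, D 15.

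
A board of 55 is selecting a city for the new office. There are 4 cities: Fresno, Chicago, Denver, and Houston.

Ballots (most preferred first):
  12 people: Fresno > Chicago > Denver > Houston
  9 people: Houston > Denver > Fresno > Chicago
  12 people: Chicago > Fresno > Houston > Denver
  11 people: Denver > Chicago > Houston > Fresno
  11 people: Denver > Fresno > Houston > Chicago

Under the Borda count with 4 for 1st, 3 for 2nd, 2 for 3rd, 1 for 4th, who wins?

Fresno: 12×4 + 9×2 + 12×3 + 11×1 + 11×3 = 146
Chicago: 12×3 + 9×1 + 12×4 + 11×3 + 11×1 = 137
Denver: 12×2 + 9×3 + 12×1 + 11×4 + 11×4 = 151
Houston: 12×1 + 9×4 + 12×2 + 11×2 + 11×2 = 116

Denver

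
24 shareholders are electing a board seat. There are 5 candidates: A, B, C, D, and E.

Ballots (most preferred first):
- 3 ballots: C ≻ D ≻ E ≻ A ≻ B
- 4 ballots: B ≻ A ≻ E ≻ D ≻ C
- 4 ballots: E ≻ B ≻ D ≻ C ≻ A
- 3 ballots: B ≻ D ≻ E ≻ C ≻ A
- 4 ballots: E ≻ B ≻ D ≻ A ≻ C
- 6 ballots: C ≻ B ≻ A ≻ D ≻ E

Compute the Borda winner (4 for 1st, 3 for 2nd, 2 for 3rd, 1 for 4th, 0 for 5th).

B

A: 3×1 + 4×3 + 4×0 + 3×0 + 4×1 + 6×2 = 31
B: 3×0 + 4×4 + 4×3 + 3×4 + 4×3 + 6×3 = 70
C: 3×4 + 4×0 + 4×1 + 3×1 + 4×0 + 6×4 = 43
D: 3×3 + 4×1 + 4×2 + 3×3 + 4×2 + 6×1 = 44
E: 3×2 + 4×2 + 4×4 + 3×2 + 4×4 + 6×0 = 52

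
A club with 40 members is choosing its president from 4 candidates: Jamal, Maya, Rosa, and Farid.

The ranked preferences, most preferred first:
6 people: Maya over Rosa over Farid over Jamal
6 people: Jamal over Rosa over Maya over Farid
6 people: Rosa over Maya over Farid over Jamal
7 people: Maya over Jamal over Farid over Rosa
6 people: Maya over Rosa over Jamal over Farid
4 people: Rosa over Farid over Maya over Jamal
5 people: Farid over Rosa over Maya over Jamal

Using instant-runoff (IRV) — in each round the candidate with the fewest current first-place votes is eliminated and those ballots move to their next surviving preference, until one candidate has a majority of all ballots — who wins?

Rosa

Round 1: Jamal 6, Maya 19, Rosa 10, Farid 5. Farid eliminated.
Round 2: Jamal 6, Maya 19, Rosa 15. Jamal eliminated.
Round 3: Maya 19, Rosa 21. Rosa has a majority (≥21).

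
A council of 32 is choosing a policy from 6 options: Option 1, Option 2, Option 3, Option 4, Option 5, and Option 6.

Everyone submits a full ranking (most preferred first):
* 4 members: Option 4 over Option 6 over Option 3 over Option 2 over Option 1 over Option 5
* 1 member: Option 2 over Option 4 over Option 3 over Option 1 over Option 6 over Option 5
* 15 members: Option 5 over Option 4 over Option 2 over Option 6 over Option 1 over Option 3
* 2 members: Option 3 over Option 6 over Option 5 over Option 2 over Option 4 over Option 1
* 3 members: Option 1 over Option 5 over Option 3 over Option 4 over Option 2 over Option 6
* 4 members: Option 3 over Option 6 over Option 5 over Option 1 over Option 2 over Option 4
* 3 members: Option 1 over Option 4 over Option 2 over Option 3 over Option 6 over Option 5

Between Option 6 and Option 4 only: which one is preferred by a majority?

Option 4

Option 6 is ranked above Option 4 on 6 ballots; Option 4 above Option 6 on 26.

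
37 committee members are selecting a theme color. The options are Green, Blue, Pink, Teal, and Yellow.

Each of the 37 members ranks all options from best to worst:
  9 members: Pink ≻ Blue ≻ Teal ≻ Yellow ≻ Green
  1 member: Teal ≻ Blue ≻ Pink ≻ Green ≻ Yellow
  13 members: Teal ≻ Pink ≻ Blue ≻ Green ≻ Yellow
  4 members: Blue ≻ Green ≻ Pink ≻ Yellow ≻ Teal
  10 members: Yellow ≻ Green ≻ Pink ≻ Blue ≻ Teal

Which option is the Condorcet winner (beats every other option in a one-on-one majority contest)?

Pink

Pink vs Green: 23–14
Pink vs Blue: 32–5
Pink vs Teal: 23–14
Pink vs Yellow: 27–10
Pink beats every other option.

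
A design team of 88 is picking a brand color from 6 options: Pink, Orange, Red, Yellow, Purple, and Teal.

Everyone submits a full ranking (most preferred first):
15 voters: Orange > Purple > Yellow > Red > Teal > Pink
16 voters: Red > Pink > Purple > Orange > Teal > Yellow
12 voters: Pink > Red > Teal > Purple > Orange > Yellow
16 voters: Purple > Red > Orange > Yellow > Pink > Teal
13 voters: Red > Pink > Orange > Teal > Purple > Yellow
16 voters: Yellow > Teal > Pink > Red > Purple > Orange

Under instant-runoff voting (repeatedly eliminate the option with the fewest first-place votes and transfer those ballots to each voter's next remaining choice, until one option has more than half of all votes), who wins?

Red

Round 1: Pink 12, Orange 15, Red 29, Yellow 16, Purple 16, Teal 0. Teal eliminated.
Round 2: Pink 12, Orange 15, Red 29, Yellow 16, Purple 16. Pink eliminated.
Round 3: Orange 15, Red 41, Yellow 16, Purple 16. Orange eliminated.
Round 4: Red 41, Yellow 16, Purple 31. Yellow eliminated.
Round 5: Red 57, Purple 31. Red has a majority (≥45).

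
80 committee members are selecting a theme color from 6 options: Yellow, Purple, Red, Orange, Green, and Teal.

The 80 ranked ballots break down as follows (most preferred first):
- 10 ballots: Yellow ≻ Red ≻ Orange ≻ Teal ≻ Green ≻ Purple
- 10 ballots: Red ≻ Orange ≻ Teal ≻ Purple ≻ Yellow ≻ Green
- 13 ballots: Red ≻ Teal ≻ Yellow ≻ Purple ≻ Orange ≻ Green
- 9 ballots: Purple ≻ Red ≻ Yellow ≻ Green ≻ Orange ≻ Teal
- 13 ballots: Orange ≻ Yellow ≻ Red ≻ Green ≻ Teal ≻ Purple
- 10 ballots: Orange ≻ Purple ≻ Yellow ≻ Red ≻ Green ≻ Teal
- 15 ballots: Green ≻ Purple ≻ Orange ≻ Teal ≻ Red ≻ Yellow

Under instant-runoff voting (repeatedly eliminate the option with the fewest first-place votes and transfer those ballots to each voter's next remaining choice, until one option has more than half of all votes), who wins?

Round 1: Yellow 10, Purple 9, Red 23, Orange 23, Green 15, Teal 0. Teal eliminated.
Round 2: Yellow 10, Purple 9, Red 23, Orange 23, Green 15. Purple eliminated.
Round 3: Yellow 10, Red 32, Orange 23, Green 15. Yellow eliminated.
Round 4: Red 42, Orange 23, Green 15. Red has a majority (≥41).

Red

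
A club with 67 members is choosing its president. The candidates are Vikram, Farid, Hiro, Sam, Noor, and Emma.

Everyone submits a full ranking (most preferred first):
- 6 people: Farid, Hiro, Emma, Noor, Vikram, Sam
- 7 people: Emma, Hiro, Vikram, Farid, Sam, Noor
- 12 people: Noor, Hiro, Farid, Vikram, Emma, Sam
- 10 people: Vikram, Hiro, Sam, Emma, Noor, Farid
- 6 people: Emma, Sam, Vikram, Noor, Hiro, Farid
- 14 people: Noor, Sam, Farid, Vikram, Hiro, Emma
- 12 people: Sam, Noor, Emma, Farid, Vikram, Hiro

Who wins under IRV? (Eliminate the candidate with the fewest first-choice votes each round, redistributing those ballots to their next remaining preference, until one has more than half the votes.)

Sam

Round 1: Vikram 10, Farid 6, Hiro 0, Sam 12, Noor 26, Emma 13. Hiro eliminated.
Round 2: Vikram 10, Farid 6, Sam 12, Noor 26, Emma 13. Farid eliminated.
Round 3: Vikram 10, Sam 12, Noor 26, Emma 19. Vikram eliminated.
Round 4: Sam 22, Noor 26, Emma 19. Emma eliminated.
Round 5: Sam 35, Noor 32. Sam has a majority (≥34).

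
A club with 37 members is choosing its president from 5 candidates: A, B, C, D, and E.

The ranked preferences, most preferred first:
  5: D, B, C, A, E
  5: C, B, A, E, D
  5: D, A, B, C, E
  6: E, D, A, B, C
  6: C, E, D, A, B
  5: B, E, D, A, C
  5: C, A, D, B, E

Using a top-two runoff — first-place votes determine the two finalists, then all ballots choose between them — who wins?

Round 1 first-place votes: A 0, B 5, C 16, D 10, E 6. C and D advance.
Runoff: C is ranked above D on 16 ballots, D above C on 21.

D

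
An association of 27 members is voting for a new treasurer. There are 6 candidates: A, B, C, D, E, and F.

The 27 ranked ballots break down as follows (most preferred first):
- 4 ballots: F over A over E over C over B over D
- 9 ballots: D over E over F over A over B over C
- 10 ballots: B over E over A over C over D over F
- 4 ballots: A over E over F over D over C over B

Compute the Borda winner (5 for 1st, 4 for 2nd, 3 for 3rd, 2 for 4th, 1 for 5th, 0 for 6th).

A: 4×4 + 9×2 + 10×3 + 4×5 = 84
B: 4×1 + 9×1 + 10×5 + 4×0 = 63
C: 4×2 + 9×0 + 10×2 + 4×1 = 32
D: 4×0 + 9×5 + 10×1 + 4×2 = 63
E: 4×3 + 9×4 + 10×4 + 4×4 = 104
F: 4×5 + 9×3 + 10×0 + 4×3 = 59

E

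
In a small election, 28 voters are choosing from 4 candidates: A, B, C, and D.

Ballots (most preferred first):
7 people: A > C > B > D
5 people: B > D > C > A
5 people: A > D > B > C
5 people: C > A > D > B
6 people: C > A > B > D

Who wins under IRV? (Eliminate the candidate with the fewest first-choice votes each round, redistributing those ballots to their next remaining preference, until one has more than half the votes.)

Round 1: A 12, B 5, C 11, D 0. D eliminated.
Round 2: A 12, B 5, C 11. B eliminated.
Round 3: A 12, C 16. C has a majority (≥15).

C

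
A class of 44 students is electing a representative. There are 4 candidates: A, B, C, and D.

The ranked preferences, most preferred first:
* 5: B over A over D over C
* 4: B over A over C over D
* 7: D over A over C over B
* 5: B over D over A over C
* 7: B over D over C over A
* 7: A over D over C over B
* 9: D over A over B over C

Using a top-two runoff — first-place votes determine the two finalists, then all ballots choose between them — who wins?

Round 1 first-place votes: A 7, B 21, C 0, D 16. B and D advance.
Runoff: B is ranked above D on 21 ballots, D above B on 23.

D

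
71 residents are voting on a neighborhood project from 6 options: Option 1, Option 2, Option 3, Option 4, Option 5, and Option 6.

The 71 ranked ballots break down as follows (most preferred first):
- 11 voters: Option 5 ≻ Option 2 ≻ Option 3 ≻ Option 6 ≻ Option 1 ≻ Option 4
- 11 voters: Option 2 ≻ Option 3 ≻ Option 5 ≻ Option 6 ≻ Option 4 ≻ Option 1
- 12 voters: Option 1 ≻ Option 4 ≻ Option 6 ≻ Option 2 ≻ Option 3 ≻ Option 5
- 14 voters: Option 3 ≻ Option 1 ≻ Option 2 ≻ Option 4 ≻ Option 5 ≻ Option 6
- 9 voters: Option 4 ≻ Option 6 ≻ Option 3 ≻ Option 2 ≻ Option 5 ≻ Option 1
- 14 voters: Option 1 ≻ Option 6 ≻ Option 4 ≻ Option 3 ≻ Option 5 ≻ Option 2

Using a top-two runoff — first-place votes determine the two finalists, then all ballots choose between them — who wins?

Option 3

Round 1 first-place votes: Option 1 26, Option 2 11, Option 3 14, Option 4 9, Option 5 11, Option 6 0. Option 1 and Option 3 advance.
Runoff: Option 1 is ranked above Option 3 on 26 ballots, Option 3 above Option 1 on 45.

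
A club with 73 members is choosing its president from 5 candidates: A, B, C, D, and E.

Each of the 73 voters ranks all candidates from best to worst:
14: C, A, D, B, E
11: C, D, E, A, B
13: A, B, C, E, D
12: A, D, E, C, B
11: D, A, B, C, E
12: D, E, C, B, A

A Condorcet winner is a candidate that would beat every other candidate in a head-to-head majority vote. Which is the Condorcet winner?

C

C vs A: 37–36
C vs B: 49–24
C vs D: 38–35
C vs E: 49–24
C beats every other candidate.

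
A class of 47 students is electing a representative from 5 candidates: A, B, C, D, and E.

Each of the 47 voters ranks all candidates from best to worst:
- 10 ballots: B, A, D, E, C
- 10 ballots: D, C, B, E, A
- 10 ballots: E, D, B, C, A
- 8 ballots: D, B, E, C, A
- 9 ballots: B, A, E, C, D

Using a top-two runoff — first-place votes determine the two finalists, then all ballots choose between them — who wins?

D

Round 1 first-place votes: A 0, B 19, C 0, D 18, E 10. B and D advance.
Runoff: B is ranked above D on 19 ballots, D above B on 28.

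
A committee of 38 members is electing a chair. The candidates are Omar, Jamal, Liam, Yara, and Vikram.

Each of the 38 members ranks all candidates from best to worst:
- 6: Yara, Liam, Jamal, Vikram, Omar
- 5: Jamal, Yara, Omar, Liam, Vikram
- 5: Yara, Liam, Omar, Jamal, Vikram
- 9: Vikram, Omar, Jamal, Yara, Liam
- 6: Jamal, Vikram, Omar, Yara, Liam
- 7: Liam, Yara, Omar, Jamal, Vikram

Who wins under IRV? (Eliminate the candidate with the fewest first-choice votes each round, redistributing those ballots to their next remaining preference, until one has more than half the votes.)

Jamal

Round 1: Omar 0, Jamal 11, Liam 7, Yara 11, Vikram 9. Omar eliminated.
Round 2: Jamal 11, Liam 7, Yara 11, Vikram 9. Liam eliminated.
Round 3: Jamal 11, Yara 18, Vikram 9. Vikram eliminated.
Round 4: Jamal 20, Yara 18. Jamal has a majority (≥20).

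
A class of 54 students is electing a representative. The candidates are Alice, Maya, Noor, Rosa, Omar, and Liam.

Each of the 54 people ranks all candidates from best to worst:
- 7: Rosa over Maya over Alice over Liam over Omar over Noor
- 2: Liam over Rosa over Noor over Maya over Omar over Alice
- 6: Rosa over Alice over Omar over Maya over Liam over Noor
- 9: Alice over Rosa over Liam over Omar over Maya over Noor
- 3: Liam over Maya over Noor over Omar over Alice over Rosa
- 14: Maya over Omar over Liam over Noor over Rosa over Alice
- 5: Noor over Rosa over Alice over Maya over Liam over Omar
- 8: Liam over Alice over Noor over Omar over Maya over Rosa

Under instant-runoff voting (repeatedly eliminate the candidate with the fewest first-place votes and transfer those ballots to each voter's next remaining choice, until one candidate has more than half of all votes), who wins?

Rosa

Round 1: Alice 9, Maya 14, Noor 5, Rosa 13, Omar 0, Liam 13. Omar eliminated.
Round 2: Alice 9, Maya 14, Noor 5, Rosa 13, Liam 13. Noor eliminated.
Round 3: Alice 9, Maya 14, Rosa 18, Liam 13. Alice eliminated.
Round 4: Maya 14, Rosa 27, Liam 13. Liam eliminated.
Round 5: Maya 25, Rosa 29. Rosa has a majority (≥28).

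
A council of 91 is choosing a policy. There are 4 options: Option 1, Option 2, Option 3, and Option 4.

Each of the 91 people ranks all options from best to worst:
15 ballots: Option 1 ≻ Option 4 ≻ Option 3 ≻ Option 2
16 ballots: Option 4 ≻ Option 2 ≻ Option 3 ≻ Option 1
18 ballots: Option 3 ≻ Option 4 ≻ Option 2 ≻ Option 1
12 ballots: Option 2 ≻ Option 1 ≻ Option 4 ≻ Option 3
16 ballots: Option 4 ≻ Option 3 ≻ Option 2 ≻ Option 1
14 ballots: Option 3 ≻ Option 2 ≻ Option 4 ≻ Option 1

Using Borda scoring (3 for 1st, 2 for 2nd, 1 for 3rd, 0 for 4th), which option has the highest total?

Option 1: 15×3 + 16×0 + 18×0 + 12×2 + 16×0 + 14×0 = 69
Option 2: 15×0 + 16×2 + 18×1 + 12×3 + 16×1 + 14×2 = 130
Option 3: 15×1 + 16×1 + 18×3 + 12×0 + 16×2 + 14×3 = 159
Option 4: 15×2 + 16×3 + 18×2 + 12×1 + 16×3 + 14×1 = 188

Option 4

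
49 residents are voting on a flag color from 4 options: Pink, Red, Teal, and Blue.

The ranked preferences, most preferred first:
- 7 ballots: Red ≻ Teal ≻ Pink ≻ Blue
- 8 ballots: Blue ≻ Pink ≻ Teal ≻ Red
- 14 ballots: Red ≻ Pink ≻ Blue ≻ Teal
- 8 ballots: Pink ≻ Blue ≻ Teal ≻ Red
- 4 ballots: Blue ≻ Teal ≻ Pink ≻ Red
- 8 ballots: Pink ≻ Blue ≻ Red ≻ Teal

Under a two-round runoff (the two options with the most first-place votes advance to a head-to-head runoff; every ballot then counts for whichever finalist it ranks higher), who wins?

Round 1 first-place votes: Pink 16, Red 21, Teal 0, Blue 12. Red and Pink advance.
Runoff: Red is ranked above Pink on 21 ballots, Pink above Red on 28.

Pink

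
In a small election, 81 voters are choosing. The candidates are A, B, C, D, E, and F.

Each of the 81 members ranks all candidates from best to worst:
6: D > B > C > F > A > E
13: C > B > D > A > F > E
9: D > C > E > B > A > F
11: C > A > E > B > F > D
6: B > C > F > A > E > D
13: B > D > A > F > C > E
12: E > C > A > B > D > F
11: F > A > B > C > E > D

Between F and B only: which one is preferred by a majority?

F is ranked above B on 11 ballots; B above F on 70.

B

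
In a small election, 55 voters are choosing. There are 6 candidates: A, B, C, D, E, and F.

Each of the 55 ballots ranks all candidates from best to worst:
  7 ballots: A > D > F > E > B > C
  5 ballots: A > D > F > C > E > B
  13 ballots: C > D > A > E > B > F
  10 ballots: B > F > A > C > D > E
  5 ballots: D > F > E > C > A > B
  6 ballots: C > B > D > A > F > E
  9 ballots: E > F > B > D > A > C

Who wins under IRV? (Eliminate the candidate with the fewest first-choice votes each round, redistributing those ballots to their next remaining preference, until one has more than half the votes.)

A

Round 1: A 12, B 10, C 19, D 5, E 9, F 0. F eliminated.
Round 2: A 12, B 10, C 19, D 5, E 9. D eliminated.
Round 3: A 12, B 10, C 19, E 14. B eliminated.
Round 4: A 22, C 19, E 14. E eliminated.
Round 5: A 31, C 24. A has a majority (≥28).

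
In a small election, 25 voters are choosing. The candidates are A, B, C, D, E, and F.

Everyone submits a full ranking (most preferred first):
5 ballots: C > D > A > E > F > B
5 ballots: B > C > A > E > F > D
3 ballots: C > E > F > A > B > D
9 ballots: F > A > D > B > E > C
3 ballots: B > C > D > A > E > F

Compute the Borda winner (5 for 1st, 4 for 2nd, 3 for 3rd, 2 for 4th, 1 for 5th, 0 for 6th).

A: 5×3 + 5×3 + 3×2 + 9×4 + 3×2 = 78
B: 5×0 + 5×5 + 3×1 + 9×2 + 3×5 = 61
C: 5×5 + 5×4 + 3×5 + 9×0 + 3×4 = 72
D: 5×4 + 5×0 + 3×0 + 9×3 + 3×3 = 56
E: 5×2 + 5×2 + 3×4 + 9×1 + 3×1 = 44
F: 5×1 + 5×1 + 3×3 + 9×5 + 3×0 = 64

A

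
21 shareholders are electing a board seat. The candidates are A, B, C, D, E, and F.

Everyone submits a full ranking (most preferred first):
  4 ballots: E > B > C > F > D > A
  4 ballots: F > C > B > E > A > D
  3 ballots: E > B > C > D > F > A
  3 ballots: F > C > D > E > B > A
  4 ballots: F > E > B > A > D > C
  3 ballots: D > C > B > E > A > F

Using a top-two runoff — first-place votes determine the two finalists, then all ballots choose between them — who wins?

F

Round 1 first-place votes: A 0, B 0, C 0, D 3, E 7, F 11. F and E advance.
Runoff: F is ranked above E on 11 ballots, E above F on 10.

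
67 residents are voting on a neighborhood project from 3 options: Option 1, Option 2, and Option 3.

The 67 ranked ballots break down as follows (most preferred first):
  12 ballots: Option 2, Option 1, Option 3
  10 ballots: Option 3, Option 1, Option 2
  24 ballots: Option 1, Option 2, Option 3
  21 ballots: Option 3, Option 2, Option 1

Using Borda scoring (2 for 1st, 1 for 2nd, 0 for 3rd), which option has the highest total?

Option 1

Option 1: 12×1 + 10×1 + 24×2 + 21×0 = 70
Option 2: 12×2 + 10×0 + 24×1 + 21×1 = 69
Option 3: 12×0 + 10×2 + 24×0 + 21×2 = 62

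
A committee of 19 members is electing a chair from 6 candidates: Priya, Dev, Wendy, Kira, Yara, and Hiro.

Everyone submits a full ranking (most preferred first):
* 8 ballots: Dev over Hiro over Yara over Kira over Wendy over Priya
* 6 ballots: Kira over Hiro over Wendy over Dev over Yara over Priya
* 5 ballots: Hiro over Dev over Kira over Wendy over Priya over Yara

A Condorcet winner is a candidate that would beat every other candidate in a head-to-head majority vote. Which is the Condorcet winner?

Hiro

Hiro vs Priya: 19–0
Hiro vs Dev: 11–8
Hiro vs Wendy: 19–0
Hiro vs Kira: 13–6
Hiro vs Yara: 19–0
Hiro beats every other candidate.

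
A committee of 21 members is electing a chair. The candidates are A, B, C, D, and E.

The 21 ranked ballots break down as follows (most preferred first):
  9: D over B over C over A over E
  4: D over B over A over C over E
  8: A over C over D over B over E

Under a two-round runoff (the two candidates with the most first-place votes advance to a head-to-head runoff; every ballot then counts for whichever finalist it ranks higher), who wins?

Round 1 first-place votes: A 8, B 0, C 0, D 13, E 0. D and A advance.
Runoff: D is ranked above A on 13 ballots, A above D on 8.

D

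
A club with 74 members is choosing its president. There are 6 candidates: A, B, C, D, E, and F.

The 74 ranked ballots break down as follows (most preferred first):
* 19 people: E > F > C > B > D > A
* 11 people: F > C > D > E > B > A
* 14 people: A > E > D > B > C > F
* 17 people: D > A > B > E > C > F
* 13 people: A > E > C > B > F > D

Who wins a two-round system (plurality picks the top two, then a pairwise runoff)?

Round 1 first-place votes: A 27, B 0, C 0, D 17, E 19, F 11. A and E advance.
Runoff: A is ranked above E on 44 ballots, E above A on 30.

A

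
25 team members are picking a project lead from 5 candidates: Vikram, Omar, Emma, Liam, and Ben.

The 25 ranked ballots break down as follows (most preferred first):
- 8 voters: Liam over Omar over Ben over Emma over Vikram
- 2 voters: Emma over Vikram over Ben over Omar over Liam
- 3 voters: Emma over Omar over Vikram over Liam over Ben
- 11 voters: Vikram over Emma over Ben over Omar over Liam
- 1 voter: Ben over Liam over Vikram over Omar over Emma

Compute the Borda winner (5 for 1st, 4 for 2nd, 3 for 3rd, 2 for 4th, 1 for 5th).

Emma

Vikram: 8×1 + 2×4 + 3×3 + 11×5 + 1×3 = 83
Omar: 8×4 + 2×2 + 3×4 + 11×2 + 1×2 = 72
Emma: 8×2 + 2×5 + 3×5 + 11×4 + 1×1 = 86
Liam: 8×5 + 2×1 + 3×2 + 11×1 + 1×4 = 63
Ben: 8×3 + 2×3 + 3×1 + 11×3 + 1×5 = 71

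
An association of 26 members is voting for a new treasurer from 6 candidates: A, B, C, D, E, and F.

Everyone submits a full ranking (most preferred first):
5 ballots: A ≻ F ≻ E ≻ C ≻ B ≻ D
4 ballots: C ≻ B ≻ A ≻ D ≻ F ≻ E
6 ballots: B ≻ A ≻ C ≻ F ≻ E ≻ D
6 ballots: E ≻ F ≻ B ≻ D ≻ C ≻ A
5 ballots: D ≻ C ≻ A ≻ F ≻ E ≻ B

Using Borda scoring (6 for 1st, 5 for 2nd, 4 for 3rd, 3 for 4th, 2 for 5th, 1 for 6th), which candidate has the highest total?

A

A: 5×6 + 4×4 + 6×5 + 6×1 + 5×4 = 102
B: 5×2 + 4×5 + 6×6 + 6×4 + 5×1 = 95
C: 5×3 + 4×6 + 6×4 + 6×2 + 5×5 = 100
D: 5×1 + 4×3 + 6×1 + 6×3 + 5×6 = 71
E: 5×4 + 4×1 + 6×2 + 6×6 + 5×2 = 82
F: 5×5 + 4×2 + 6×3 + 6×5 + 5×3 = 96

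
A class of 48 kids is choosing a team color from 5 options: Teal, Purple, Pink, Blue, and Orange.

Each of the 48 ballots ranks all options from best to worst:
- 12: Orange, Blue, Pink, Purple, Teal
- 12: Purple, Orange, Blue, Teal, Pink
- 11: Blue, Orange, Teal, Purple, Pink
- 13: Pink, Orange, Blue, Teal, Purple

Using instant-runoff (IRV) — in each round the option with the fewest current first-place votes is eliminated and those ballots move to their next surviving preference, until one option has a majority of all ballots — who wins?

Orange

Round 1: Teal 0, Purple 12, Pink 13, Blue 11, Orange 12. Teal eliminated.
Round 2: Purple 12, Pink 13, Blue 11, Orange 12. Blue eliminated.
Round 3: Purple 12, Pink 13, Orange 23. Purple eliminated.
Round 4: Pink 13, Orange 35. Orange has a majority (≥25).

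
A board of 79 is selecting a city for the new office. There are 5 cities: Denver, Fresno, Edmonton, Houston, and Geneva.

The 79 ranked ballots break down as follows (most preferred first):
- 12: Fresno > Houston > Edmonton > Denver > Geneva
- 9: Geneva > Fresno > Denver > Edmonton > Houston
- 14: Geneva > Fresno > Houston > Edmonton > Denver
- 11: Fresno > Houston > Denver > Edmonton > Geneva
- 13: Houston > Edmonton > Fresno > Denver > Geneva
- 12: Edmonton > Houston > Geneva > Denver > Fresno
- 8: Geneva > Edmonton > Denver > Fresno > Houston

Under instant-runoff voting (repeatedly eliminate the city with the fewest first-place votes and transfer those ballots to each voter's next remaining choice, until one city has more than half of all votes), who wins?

Round 1: Denver 0, Fresno 23, Edmonton 12, Houston 13, Geneva 31. Denver eliminated.
Round 2: Fresno 23, Edmonton 12, Houston 13, Geneva 31. Edmonton eliminated.
Round 3: Fresno 23, Houston 25, Geneva 31. Fresno eliminated.
Round 4: Houston 48, Geneva 31. Houston has a majority (≥40).

Houston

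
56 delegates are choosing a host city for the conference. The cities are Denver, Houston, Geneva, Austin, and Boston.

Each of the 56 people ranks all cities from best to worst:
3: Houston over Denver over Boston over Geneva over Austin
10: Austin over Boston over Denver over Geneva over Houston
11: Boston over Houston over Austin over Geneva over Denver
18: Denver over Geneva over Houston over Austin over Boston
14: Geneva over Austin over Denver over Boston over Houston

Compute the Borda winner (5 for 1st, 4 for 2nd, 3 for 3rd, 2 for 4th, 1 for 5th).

Geneva

Denver: 3×4 + 10×3 + 11×1 + 18×5 + 14×3 = 185
Houston: 3×5 + 10×1 + 11×4 + 18×3 + 14×1 = 137
Geneva: 3×2 + 10×2 + 11×2 + 18×4 + 14×5 = 190
Austin: 3×1 + 10×5 + 11×3 + 18×2 + 14×4 = 178
Boston: 3×3 + 10×4 + 11×5 + 18×1 + 14×2 = 150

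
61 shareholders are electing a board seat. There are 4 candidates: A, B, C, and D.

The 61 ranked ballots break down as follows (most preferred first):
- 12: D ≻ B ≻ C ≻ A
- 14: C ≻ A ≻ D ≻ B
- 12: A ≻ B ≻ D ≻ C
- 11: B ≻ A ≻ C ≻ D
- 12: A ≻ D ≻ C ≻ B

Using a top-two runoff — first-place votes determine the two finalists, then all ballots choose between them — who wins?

Round 1 first-place votes: A 24, B 11, C 14, D 12. A and C advance.
Runoff: A is ranked above C on 35 ballots, C above A on 26.

A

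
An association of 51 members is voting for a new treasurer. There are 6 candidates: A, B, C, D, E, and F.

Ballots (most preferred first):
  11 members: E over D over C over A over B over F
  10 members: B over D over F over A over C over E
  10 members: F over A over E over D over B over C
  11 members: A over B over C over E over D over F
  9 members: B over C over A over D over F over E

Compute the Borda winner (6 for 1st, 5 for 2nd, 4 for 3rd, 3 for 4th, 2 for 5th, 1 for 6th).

A

A: 11×3 + 10×3 + 10×5 + 11×6 + 9×4 = 215
B: 11×2 + 10×6 + 10×2 + 11×5 + 9×6 = 211
C: 11×4 + 10×2 + 10×1 + 11×4 + 9×5 = 163
D: 11×5 + 10×5 + 10×3 + 11×2 + 9×3 = 184
E: 11×6 + 10×1 + 10×4 + 11×3 + 9×1 = 158
F: 11×1 + 10×4 + 10×6 + 11×1 + 9×2 = 140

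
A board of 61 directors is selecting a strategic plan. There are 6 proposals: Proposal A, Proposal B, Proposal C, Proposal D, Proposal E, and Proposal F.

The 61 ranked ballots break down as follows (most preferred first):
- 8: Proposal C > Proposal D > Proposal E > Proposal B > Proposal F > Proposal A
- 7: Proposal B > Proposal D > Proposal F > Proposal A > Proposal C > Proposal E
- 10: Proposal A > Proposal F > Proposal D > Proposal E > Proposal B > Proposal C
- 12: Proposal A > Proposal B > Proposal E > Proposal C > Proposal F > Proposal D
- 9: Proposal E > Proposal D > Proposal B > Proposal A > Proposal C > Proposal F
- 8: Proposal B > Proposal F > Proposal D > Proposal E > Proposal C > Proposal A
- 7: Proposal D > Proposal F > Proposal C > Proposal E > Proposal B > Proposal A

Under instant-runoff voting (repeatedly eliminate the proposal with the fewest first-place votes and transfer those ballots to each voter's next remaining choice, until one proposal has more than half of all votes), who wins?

Round 1: Proposal A 22, Proposal B 15, Proposal C 8, Proposal D 7, Proposal E 9, Proposal F 0. Proposal F eliminated.
Round 2: Proposal A 22, Proposal B 15, Proposal C 8, Proposal D 7, Proposal E 9. Proposal D eliminated.
Round 3: Proposal A 22, Proposal B 15, Proposal C 15, Proposal E 9. Proposal E eliminated.
Round 4: Proposal A 22, Proposal B 24, Proposal C 15. Proposal C eliminated.
Round 5: Proposal A 22, Proposal B 39. Proposal B has a majority (≥31).

Proposal B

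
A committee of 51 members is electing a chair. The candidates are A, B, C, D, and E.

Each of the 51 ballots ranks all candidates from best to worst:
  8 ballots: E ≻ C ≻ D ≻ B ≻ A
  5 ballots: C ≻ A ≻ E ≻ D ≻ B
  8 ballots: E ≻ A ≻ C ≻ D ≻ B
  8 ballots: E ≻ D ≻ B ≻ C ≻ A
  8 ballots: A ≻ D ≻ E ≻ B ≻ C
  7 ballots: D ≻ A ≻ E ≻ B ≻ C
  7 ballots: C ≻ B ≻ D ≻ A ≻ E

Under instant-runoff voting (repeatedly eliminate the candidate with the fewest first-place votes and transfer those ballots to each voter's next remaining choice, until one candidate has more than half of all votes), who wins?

Round 1: A 8, B 0, C 12, D 7, E 24. B eliminated.
Round 2: A 8, C 12, D 7, E 24. D eliminated.
Round 3: A 15, C 12, E 24. C eliminated.
Round 4: A 27, E 24. A has a majority (≥26).

A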